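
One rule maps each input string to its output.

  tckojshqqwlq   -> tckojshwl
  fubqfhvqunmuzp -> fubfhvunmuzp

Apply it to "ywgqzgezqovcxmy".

In each case the input is transformed by: remove every "q".
Applying that to "ywgqzgezqovcxmy" gives "ywgzgezovcxmy".

ywgzgezovcxmy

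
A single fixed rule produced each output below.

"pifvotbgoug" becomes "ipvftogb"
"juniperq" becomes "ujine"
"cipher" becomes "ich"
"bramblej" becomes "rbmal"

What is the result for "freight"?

rfie

The pattern: swap each adjacent pair of characters (1↔2, 3↔4, ...), then delete the last 3 characters.
For "freight", step one produces "rfiehgt"; step two turns that into "rfie".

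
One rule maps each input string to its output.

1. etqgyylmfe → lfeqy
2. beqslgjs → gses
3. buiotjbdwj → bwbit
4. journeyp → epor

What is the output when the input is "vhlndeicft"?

ifvld

The rule is to swap the front and back halves of the string, then keep every other character starting from the second (positions 2nd, 4th, 6th, ...).
So "vhlndeicft" becomes "ifvld".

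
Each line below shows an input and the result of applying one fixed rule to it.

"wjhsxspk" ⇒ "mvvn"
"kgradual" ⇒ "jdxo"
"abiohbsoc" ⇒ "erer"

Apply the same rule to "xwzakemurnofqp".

zdhxqis

Rule — shift every letter 3 places forward in the alphabet (wrapping around), then keep every other character starting from the second (positions 2nd, 4th, 6th, ...).
Applying both steps to "xwzakemurnofqp": "azcdnhpxuqrits", then "zdhxqis".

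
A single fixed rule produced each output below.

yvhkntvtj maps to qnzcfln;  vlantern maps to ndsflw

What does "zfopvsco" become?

rxghnk

The rule is to shift every letter 8 places backward in the alphabet (wrapping around), then delete the last 2 characters.
For "zfopvsco", step one produces "rxghnkug"; step two turns that into "rxghnk".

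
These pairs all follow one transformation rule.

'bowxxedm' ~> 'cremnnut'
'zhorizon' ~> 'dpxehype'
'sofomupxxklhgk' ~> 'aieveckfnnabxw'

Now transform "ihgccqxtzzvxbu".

Looking at the pairs, the operation is to move the last character to the front, then shift every letter 10 places backward in the alphabet (wrapping around).
On "ihgccqxtzzvxbu": the first step gives "uihgccqxtzzvxb", and the second then gives "kyxwssgnjpplnr".

kyxwssgnjpplnr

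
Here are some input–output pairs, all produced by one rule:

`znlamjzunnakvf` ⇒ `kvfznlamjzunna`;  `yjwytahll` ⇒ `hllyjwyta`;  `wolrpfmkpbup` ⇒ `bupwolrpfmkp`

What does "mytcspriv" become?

rivmytcsp

The pattern: move the last 3 characters to the front (rotate right by 3).
On "mytcspriv" that produces "rivmytcsp".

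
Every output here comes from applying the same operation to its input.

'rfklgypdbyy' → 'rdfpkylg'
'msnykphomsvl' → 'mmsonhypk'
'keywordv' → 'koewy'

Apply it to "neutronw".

nretu

In each case the input is transformed by: delete the last 3 characters, then take characters alternately from the front and the back (1st, last, 2nd, 2nd-last, ...).
For "neutronw", step one produces "neutr"; step two turns that into "nretu".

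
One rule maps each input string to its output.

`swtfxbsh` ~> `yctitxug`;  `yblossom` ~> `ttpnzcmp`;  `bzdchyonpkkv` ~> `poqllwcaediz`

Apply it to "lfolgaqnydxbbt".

ozeyccumgpmhbr

The pattern: shift every letter 1 place forward in the alphabet (wrapping around), then swap the front and back halves of the string.
On "lfolgaqnydxbbt": the first step gives "mgpmhbrozeyccu", and the second then gives "ozeyccumgpmhbr".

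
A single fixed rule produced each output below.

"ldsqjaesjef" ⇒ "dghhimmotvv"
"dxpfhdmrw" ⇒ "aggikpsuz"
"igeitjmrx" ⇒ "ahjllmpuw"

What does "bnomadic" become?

defglpqr

Looking at the pairs, the operation is to shift every letter 3 places forward in the alphabet (wrapping around), then sort the characters into alphabetical order.
For "bnomadic", step one produces "eqrpdglf"; step two turns that into "defglpqr".
(Check on "ldsqjaesjef": → "ogvtmdhvmhi" → "dghhimmotvv" ✓)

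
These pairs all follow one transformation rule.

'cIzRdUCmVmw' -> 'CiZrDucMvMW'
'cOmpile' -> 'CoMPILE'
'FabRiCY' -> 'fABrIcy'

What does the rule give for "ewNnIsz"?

The rule is to flip the case of every letter.
For "ewNnIsz" the result is "EWnNiSZ".

EWnNiSZ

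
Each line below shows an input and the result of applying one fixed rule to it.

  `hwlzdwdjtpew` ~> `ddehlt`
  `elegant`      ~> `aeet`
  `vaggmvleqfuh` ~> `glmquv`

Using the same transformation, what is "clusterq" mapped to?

crtu

The transformation: keep every other character starting from the first (positions 1st, 3rd, 5th, ...), then sort the characters into alphabetical order.
For "clusterq", step one produces "cutr"; step two turns that into "crtu".
(Check on "elegant": → "eeat" → "aeet" ✓)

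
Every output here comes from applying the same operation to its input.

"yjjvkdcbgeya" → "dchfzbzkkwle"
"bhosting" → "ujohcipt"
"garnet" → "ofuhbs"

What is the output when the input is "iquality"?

mjuzjrvb

Each output is the input with this applied: shift every letter 1 place forward in the alphabet (wrapping around), then swap the front and back halves of the string.
Applying both steps to "iquality": "jrvbmjuz", then "mjuzjrvb".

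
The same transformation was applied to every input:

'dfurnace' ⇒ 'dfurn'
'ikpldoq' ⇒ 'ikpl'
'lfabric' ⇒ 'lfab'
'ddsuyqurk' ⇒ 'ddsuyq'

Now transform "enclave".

encl

What's happening: delete the last 3 characters.
On "enclave" that produces "encl".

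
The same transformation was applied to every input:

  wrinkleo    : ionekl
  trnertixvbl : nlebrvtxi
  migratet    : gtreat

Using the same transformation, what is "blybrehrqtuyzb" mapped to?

ybbzryeuhtrq

The transformation: delete the first 2 characters, then take characters alternately from the front and the back (1st, last, 2nd, 2nd-last, ...).
Working it through for "blybrehrqtuyzb": intermediate "ybrehrqtuyzb", final "ybbzryeuhtrq".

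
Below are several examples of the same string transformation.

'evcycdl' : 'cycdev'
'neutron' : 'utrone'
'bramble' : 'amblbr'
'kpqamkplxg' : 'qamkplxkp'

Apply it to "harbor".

Rule — delete the last character, then move the first 2 characters to the end (rotate left by 2).
Applying both steps to "harbor": "harbo", then "rboha".

rboha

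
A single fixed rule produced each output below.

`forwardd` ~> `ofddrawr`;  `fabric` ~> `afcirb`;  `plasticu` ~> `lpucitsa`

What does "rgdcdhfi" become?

The rule is to move the first 2 characters to the end (rotate left by 2), then reverse the string.
Applying that to "rgdcdhfi" gives "grifhdcd".
(Check on "plasticu": → "asticupl" → "lpucitsa" ✓)

grifhdcd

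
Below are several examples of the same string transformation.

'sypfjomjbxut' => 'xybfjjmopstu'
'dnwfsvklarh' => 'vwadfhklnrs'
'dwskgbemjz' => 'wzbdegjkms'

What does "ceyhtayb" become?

yyabceht

Rule — sort the characters into alphabetical order, then move the last 2 characters to the front (rotate right by 2).
For "ceyhtayb", step one produces "abcehtyy"; step two turns that into "yyabceht".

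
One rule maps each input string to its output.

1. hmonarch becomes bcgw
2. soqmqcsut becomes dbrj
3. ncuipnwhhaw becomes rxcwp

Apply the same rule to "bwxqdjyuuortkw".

Each output is the input with this applied: shift every letter 11 places backward in the alphabet (wrapping around), then keep every other character starting from the second (positions 2nd, 4th, 6th, ...).
Doing the same to "bwxqdjyuuortkw": "lfyjdil".
(Check on "ncuipnwhhaw": → "crjxeclwwpl" → "rxcwp" ✓)

lfyjdil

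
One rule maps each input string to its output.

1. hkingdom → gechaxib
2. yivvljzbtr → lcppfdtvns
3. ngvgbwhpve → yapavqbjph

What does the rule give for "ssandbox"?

In each case the input is transformed by: swap the first and last characters, then shift every letter 6 places backward in the alphabet (wrapping around).
On "ssandbox": the first step gives "xsandbos", and the second then gives "rmuhxvim".

rmuhxvim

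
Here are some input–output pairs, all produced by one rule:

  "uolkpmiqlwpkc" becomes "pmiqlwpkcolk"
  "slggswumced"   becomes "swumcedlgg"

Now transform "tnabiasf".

The rule is to delete the first character, then move the first 3 characters to the end (rotate left by 3).
"tnabiasf" → "nabiasf" → "iasfnab".
(Check on "uolkpmiqlwpkc": → "olkpmiqlwpkc" → "pmiqlwpkcolk" ✓)

iasfnab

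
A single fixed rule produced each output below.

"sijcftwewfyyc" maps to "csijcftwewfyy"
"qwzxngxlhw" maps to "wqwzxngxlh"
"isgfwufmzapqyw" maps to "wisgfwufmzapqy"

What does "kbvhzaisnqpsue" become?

The rule is to move the last character to the front.
So "kbvhzaisnqpsue" becomes "ekbvhzaisnqpsu".

ekbvhzaisnqpsu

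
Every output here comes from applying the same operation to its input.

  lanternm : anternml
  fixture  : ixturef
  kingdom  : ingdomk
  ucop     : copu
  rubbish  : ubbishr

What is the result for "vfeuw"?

The pattern: move the first character to the end.
Applying that to "vfeuw" gives "feuwv".

feuwv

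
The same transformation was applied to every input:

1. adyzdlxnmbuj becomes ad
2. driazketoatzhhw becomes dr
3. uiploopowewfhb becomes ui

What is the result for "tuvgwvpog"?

In each case the input is transformed by: keep only the first 2 characters.
On "tuvgwvpog" that produces "tu".

tu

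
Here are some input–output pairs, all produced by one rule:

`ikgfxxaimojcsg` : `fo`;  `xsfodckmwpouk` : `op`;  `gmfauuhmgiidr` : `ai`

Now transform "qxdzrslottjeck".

zt

The pattern: keep one character in every 3, starting at position 1 (positions 1st, 4th, 7th, ...), then keep every other character starting from the second (positions 2nd, 4th, 6th, ...).
"qxdzrslottjeck" → "zt".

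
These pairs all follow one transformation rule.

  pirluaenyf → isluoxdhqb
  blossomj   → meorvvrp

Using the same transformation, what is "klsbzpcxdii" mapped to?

lnovecsfagl

In each case the input is transformed by: move the last character to the front, then shift every letter 3 places forward in the alphabet (wrapping around).
Working it through for "klsbzpcxdii": intermediate "iklsbzpcxdi", final "lnovecsfagl".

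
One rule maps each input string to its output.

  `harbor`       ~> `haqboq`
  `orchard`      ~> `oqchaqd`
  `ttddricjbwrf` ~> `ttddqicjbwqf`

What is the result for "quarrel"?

The pattern: replace every "r" with "q".
So "quarrel" becomes "quaqqel".

quaqqel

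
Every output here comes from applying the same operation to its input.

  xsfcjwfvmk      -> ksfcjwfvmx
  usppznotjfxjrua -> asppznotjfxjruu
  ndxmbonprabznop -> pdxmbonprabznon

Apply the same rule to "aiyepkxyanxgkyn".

niyepkxyanxgkya

In each case the input is transformed by: swap the first and last characters.
For "aiyepkxyanxgkyn" the result is "niyepkxyanxgkya".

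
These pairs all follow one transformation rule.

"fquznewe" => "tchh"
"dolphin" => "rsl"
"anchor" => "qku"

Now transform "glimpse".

In each case the input is transformed by: shift every letter 3 places forward in the alphabet (wrapping around), then keep every other character starting from the second (positions 2nd, 4th, 6th, ...).
On "glimpse": the first step gives "jolpsvh", and the second then gives "opv".

opv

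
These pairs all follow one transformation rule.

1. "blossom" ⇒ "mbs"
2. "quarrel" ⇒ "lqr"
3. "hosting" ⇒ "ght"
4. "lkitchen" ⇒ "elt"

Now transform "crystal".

lcs

Each output is the input with this applied: keep one character in every 3, starting at position 1 (positions 1st, 4th, 7th, ...), then move the last character to the front.
Applying both steps to "crystal": "csl", then "lcs".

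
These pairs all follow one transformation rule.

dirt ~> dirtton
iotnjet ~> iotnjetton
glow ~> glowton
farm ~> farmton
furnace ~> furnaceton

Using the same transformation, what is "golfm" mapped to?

golfmton

Rule — append "ton".
For "golfm" the result is "golfmton".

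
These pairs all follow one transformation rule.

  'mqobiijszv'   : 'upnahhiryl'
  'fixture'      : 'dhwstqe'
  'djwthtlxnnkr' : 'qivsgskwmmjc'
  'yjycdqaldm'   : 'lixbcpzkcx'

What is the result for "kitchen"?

mhsbgdj

Each output is the input with this applied: shift every letter 1 place backward in the alphabet (wrapping around), then swap the first and last characters.
"kitchen" → "jhsbgdm" → "mhsbgdj".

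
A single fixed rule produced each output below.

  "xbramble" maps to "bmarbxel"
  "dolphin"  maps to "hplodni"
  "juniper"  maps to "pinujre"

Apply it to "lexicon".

Looking at the pairs, the operation is to reverse the string, then move the first 2 characters to the end (rotate left by 2).
For "lexicon", step one produces "nocixel"; step two turns that into "cixelno".
(Check on "juniper": → "repinuj" → "pinujre" ✓)

cixelno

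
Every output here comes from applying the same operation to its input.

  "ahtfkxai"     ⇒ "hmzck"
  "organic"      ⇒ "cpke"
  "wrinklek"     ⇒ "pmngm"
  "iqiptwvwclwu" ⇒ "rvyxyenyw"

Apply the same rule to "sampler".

rngt

The rule is to shift every letter 2 places forward in the alphabet (wrapping around), then delete the first 3 characters.
Starting from "sampler": after the first operation, "ucorngt"; after the second, "rngt".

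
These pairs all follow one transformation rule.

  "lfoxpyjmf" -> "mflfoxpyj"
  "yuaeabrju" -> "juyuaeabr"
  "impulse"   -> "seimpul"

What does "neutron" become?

onneutr

In each case the input is transformed by: move the last 2 characters to the front (rotate right by 2).
So "neutron" becomes "onneutr".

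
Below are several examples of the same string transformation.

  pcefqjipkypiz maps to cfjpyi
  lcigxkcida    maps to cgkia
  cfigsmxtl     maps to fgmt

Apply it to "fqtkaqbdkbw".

qkqdb

What's happening: keep every other character starting from the second (positions 2nd, 4th, 6th, ...).
For "fqtkaqbdkbw" the result is "qkqdb".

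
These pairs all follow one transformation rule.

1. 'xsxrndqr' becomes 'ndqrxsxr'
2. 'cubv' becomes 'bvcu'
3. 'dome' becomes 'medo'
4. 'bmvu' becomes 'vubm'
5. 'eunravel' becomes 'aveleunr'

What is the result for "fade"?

What's happening: swap the front and back halves of the string.
On "fade" that produces "defa".

defa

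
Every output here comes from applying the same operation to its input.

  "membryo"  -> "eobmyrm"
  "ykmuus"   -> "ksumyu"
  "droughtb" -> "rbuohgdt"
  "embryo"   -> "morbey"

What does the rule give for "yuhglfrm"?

umghflyr

In each case the input is transformed by: swap the first and last characters, then swap each adjacent pair of characters (1↔2, 3↔4, ...).
Applying both steps to "yuhglfrm": "muhglfry", then "umghflyr".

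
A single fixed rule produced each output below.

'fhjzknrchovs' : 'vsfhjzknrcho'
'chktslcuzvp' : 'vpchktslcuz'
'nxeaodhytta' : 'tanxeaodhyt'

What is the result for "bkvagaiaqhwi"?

wibkvagaiaqh

What's happening: move the last 2 characters to the front (rotate right by 2).
"bkvagaiaqhwi" → "wibkvagaiaqh".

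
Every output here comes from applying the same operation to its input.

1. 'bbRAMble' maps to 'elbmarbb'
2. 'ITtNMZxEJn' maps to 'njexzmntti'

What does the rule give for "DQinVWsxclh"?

What's happening: reverse the string, then convert every letter to lowercase.
For "DQinVWsxclh", step one produces "hlcxsWVniQD"; step two turns that into "hlcxswvniqd".

hlcxswvniqd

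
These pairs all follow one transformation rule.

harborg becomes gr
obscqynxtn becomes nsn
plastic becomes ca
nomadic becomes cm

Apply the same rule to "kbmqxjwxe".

The transformation: take characters alternately from the front and the back (1st, last, 2nd, 2nd-last, ...), then keep one character in every 3, starting at position 2 (positions 2nd, 5th, 8th, ...).
On "kbmqxjwxe" that produces "emj".

emj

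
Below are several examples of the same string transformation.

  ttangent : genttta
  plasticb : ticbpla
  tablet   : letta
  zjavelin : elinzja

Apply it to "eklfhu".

fhuek

The rule is to swap the front and back halves of the string, then delete the last character.
Applying both steps to "eklfhu": "fhuekl", then "fhuek".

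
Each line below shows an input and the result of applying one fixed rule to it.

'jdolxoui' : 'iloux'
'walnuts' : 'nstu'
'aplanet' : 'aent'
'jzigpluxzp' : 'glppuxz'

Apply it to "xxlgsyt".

The pattern: delete the first 3 characters, then sort the characters into alphabetical order.
Applying that to "xxlgsyt" gives "gsty".

gsty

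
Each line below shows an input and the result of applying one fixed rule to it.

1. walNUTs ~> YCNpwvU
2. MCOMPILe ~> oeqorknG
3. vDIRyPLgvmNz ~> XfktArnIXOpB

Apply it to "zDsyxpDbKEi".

Rule — flip the case of every letter, then shift every letter 2 places forward in the alphabet (wrapping around).
For "zDsyxpDbKEi", step one produces "ZdSYXPdBkeI"; step two turns that into "BfUAZRfDmgK".

BfUAZRfDmgK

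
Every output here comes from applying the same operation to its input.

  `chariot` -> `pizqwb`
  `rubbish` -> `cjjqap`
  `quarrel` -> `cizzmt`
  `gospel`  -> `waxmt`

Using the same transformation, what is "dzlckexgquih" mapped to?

htksmfoycqp

The pattern: delete the first character, then shift every letter 8 places forward in the alphabet (wrapping around).
For "dzlckexgquih", step one produces "zlckexgquih"; step two turns that into "htksmfoycqp".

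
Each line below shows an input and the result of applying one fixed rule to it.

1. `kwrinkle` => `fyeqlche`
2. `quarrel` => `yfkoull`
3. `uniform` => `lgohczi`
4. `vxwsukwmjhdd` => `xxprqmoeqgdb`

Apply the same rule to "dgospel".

The transformation: move the last 2 characters to the front (rotate right by 2), then shift every letter 6 places backward in the alphabet (wrapping around).
Doing the same to "dgospel": "yfxaimj".

yfxaimj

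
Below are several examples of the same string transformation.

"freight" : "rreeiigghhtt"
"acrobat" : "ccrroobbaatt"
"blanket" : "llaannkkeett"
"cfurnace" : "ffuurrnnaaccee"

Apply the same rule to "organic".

The pattern: delete the first character, then double every character.
Applying both steps to "organic": "rganic", then "rrggaanniicc".

rrggaanniicc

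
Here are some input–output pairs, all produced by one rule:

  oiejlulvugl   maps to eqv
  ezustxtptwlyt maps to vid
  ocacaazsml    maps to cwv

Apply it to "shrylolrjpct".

zmd

What's happening: shift every letter 10 places forward in the alphabet (wrapping around), then keep only the last 3 characters.
On "shrylolrjpct": the first step gives "crbivyvbtzmd", and the second then gives "zmd".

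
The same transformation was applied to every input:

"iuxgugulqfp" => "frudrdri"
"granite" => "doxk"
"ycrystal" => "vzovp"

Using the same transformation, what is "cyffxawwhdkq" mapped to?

zvccuxtte

The transformation: shift every letter 3 places backward in the alphabet (wrapping around), then delete the last 3 characters.
Starting from "cyffxawwhdkq": after the first operation, "zvccuxtteahn"; after the second, "zvccuxtte".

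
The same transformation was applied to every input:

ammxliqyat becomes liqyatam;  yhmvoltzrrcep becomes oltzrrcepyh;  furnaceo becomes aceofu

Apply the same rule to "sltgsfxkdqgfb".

What's happening: move the first 2 characters to the end (rotate left by 2), then delete the first 2 characters.
For "sltgsfxkdqgfb", step one produces "tgsfxkdqgfbsl"; step two turns that into "sfxkdqgfbsl".

sfxkdqgfbsl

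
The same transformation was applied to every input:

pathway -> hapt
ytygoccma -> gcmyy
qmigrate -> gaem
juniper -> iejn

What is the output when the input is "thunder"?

What's happening: move the first 3 characters to the end (rotate left by 3), then keep every other character starting from the first (positions 1st, 3rd, 5th, ...).
"thunder" → "netu".

netu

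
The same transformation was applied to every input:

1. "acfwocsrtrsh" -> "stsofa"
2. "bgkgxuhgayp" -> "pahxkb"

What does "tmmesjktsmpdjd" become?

jpsksmt

The transformation: keep every other character starting from the first (positions 1st, 3rd, 5th, ...), then reverse the string.
Applying both steps to "tmmesjktsmpdjd": "tmskspj", then "jpsksmt".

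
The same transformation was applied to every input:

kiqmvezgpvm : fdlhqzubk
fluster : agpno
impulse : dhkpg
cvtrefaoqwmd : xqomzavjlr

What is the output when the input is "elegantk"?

What's happening: delete the last 2 characters, then shift every letter 5 places backward in the alphabet (wrapping around).
For "elegantk", step one produces "elegan"; step two turns that into "zgzbvi".

zgzbvi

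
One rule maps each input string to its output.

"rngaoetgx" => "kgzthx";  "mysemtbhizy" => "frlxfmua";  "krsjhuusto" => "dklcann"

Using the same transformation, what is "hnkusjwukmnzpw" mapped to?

agdnlcpndfg

Rule — shift every letter 7 places backward in the alphabet (wrapping around), then delete the last 3 characters.
For "hnkusjwukmnzpw" the result is "agdnlcpndfg".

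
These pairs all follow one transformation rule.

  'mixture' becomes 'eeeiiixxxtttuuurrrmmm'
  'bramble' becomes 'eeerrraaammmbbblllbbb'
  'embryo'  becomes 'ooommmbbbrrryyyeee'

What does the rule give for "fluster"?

rrrllluuusssttteeefff

What's happening: swap the first and last characters, then repeat every character 3 times.
For "fluster", step one produces "rlustef"; step two turns that into "rrrllluuusssttteeefff".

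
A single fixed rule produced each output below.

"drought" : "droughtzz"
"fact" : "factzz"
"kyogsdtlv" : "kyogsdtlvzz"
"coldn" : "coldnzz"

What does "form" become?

The transformation: append "zz".
For "form" the result is "formzz".

formzz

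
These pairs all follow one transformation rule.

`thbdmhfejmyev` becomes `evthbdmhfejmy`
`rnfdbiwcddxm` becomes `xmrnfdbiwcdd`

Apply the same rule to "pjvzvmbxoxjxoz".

ozpjvzvmbxoxjx

The rule is to move the last 2 characters to the front (rotate right by 2).
Doing the same to "pjvzvmbxoxjxoz": "ozpjvzvmbxoxjx".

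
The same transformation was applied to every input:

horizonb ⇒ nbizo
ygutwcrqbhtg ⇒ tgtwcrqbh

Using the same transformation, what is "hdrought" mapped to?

The rule is to delete the first 3 characters, then move the last 2 characters to the front (rotate right by 2).
Starting from "hdrought": after the first operation, "ought"; after the second, "htoug".

htoug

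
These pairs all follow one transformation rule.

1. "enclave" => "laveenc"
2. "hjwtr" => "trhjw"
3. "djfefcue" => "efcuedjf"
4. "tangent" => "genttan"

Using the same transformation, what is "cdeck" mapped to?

ckcde

The rule is to move the first 3 characters to the end (rotate left by 3).
So "cdeck" becomes "ckcde".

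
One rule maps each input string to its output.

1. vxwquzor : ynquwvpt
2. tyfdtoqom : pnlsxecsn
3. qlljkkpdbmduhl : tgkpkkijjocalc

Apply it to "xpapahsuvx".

tuwwozozgr

In each case the input is transformed by: shift every letter 1 place backward in the alphabet (wrapping around), then move the last 3 characters to the front (rotate right by 3).
Applying that to "xpapahsuvx" gives "tuwwozozgr".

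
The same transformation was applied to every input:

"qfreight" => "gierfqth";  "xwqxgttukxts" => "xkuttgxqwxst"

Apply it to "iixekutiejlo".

jeitukexiiol

The pattern: move the last 2 characters to the front (rotate right by 2), then reverse the string.
Applying both steps to "iixekutiejlo": "loiixekutiej", then "jeitukexiiol".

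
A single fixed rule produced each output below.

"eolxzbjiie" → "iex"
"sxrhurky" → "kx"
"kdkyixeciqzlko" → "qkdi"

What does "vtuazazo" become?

zt

What's happening: swap the front and back halves of the string, then keep one character in every 3, starting at position 3 (positions 3rd, 6th, 9th, ...).
On "vtuazazo" that produces "zt".
(Check on "sxrhurky": → "urkysxrh" → "kx" ✓)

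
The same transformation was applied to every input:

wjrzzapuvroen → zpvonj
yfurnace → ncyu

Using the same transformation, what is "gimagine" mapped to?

gngm

What's happening: move the first 3 characters to the end (rotate left by 3), then keep every other character starting from the second (positions 2nd, 4th, 6th, ...).
Working it through for "gimagine": intermediate "aginegim", final "gngm".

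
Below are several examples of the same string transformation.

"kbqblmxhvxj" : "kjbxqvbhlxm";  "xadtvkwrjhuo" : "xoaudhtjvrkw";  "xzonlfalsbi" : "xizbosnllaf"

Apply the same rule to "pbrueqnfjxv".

pvbxrjufenq

In each case the input is transformed by: take characters alternately from the front and the back (1st, last, 2nd, 2nd-last, ...).
So "pbrueqnfjxv" becomes "pvbxrjufenq".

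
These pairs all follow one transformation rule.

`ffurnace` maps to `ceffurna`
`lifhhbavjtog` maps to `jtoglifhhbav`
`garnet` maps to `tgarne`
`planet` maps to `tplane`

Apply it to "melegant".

ntmelega

In each case the input is transformed by: move the first 2 characters to the end (rotate left by 2), then swap the front and back halves of the string.
Doing the same to "melegant": "ntmelega".
(Check on "lifhhbavjtog": → "fhhbavjtogli" → "jtoglifhhbav" ✓)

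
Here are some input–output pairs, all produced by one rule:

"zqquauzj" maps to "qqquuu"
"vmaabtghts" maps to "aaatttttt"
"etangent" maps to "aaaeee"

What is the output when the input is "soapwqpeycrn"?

Rule — keep one character in every 3, starting at position 3 (positions 3rd, 6th, 9th, ...), then repeat every character 3 times.
Starting from "soapwqpeycrn": after the first operation, "aqyn"; after the second, "aaaqqqyyynnn".

aaaqqqyyynnn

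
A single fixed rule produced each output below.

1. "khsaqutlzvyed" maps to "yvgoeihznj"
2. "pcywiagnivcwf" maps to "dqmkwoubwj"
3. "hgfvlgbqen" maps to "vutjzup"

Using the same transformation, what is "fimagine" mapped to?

Each output is the input with this applied: shift every letter 12 places backward in the alphabet (wrapping around), then delete the last 3 characters.
Applying both steps to "fimagine": "twaouwbs", then "twaou".

twaou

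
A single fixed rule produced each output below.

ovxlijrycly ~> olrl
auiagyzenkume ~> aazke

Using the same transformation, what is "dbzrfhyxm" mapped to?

In each case the input is transformed by: keep one character in every 3, starting at position 1 (positions 1st, 4th, 7th, ...).
For "dbzrfhyxm" the result is "dry".

dry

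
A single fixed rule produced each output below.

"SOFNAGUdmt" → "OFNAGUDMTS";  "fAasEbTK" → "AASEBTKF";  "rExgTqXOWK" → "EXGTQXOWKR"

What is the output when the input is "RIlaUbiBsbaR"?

ILAUBIBSBARR

In each case the input is transformed by: move the first character to the end, then convert every letter to uppercase.
"RIlaUbiBsbaR" → "IlaUbiBsbaRR" → "ILAUBIBSBARR".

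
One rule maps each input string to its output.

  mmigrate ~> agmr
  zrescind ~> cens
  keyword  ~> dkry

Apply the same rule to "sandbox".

The pattern: sort the characters into alphabetical order, then keep every other character starting from the first (positions 1st, 3rd, 5th, ...).
"sandbox" → "abdnosx" → "adox".

adox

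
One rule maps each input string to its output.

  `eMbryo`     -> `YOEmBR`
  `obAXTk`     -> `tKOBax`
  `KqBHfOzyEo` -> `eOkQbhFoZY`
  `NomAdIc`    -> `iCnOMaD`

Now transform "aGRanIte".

Each output is the input with this applied: flip the case of every letter, then move the last 2 characters to the front (rotate right by 2).
"aGRanIte" → "AgrANiTE" → "TEAgrANi".

TEAgrANi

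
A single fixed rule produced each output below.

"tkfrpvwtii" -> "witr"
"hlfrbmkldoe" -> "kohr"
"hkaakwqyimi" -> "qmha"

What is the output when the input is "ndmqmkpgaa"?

panq

The transformation: keep one character in every 3, starting at position 1 (positions 1st, 4th, 7th, ...), then move the last 2 characters to the front (rotate right by 2).
For "ndmqmkpgaa", step one produces "nqpa"; step two turns that into "panq".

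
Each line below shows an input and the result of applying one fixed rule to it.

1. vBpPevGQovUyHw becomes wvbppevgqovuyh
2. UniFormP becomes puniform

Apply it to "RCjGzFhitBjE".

Looking at the pairs, the operation is to move the last character to the front, then convert every letter to lowercase.
So "RCjGzFhitBjE" becomes "ercjgzfhitbj".

ercjgzfhitbj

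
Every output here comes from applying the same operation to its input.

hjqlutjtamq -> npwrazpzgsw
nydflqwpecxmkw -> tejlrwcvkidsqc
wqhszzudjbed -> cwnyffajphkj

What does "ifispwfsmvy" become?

The rule is to shift every letter 6 places forward in the alphabet (wrapping around).
For "ifispwfsmvy" the result is "oloyvclysbe".

oloyvclysbe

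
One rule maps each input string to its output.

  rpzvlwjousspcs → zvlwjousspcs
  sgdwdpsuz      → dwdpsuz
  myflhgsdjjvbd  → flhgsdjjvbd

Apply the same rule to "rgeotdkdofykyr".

Each output is the input with this applied: delete the first 2 characters.
On "rgeotdkdofykyr" that produces "eotdkdofykyr".

eotdkdofykyr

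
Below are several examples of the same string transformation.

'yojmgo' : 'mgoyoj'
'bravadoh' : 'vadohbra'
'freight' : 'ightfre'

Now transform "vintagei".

tageivin

What's happening: move the first 3 characters to the end (rotate left by 3).
For "vintagei" the result is "tageivin".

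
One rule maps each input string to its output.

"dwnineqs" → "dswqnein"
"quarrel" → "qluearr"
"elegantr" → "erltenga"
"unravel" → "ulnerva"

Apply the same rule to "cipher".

What's happening: take characters alternately from the front and the back (1st, last, 2nd, 2nd-last, ...).
On "cipher" that produces "crieph".

crieph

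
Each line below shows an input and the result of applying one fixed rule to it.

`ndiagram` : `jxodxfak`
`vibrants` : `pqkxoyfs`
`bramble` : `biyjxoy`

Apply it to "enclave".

In each case the input is transformed by: reverse the string, then shift every letter 3 places backward in the alphabet (wrapping around).
Applying both steps to "enclave": "evalcne", then "bsxizkb".
(Check on "ndiagram": → "margaidn" → "jxodxfak" ✓)

bsxizkb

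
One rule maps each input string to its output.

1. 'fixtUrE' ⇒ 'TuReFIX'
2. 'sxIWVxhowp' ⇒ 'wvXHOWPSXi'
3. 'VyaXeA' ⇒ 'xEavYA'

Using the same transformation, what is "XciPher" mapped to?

pHERxCI

Rule — move the first 3 characters to the end (rotate left by 3), then flip the case of every letter.
Applying both steps to "XciPher": "PherXci", then "pHERxCI".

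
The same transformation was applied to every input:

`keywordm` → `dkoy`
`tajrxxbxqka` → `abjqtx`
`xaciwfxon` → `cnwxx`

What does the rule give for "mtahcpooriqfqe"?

Each output is the input with this applied: keep every other character starting from the first (positions 1st, 3rd, 5th, ...), then sort the characters into alphabetical order.
"mtahcpooriqfqe" → "acmoqqr".

acmoqqr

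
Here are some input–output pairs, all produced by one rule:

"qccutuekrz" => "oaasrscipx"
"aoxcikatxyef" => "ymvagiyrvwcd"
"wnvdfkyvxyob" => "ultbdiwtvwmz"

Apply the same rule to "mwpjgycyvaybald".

Looking at the pairs, the operation is to shift every letter 2 places backward in the alphabet (wrapping around).
"mwpjgycyvaybald" → "kunhewawtywzyjb".

kunhewawtywzyjb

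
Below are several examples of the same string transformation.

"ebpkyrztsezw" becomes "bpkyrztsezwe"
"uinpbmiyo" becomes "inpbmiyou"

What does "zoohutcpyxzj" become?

oohutcpyxzjz

What's happening: move the first character to the end.
Applying that to "zoohutcpyxzj" gives "oohutcpyxzjz".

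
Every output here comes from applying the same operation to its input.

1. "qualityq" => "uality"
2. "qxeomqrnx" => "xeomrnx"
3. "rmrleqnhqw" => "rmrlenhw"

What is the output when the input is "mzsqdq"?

mzsd

Rule — remove every "q".
For "mzsqdq" the result is "mzsd".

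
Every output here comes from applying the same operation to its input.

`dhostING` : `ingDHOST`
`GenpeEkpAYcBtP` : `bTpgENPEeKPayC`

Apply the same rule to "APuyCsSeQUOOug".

oUGapUYcSsEquo

Each output is the input with this applied: flip the case of every letter, then move the last 3 characters to the front (rotate right by 3).
On "APuyCsSeQUOOug" that produces "oUGapUYcSsEquo".
(Check on "GenpeEkpAYcBtP": → "gENPEeKPayCbTp" → "bTpgENPEeKPayC" ✓)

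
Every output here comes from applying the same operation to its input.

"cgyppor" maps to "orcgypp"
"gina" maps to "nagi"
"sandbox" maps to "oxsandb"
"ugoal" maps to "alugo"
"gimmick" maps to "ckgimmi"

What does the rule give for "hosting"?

The transformation: move the last 2 characters to the front (rotate right by 2).
Applying that to "hosting" gives "nghosti".

nghosti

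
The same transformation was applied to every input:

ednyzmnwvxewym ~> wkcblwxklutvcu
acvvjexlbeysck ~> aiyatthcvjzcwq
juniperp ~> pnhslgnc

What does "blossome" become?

kczjmqqm

Rule — move the last 2 characters to the front (rotate right by 2), then shift every letter 2 places backward in the alphabet (wrapping around).
On "blossome": the first step gives "meblosso", and the second then gives "kczjmqqm".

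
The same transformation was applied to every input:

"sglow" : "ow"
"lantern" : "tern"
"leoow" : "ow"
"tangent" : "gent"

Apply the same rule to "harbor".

The rule is to delete the first 3 characters.
On "harbor" that produces "bor".

bor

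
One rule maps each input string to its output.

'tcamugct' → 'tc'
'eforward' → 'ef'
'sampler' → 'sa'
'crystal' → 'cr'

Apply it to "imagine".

im

In each case the input is transformed by: keep only the first 2 characters.
"imagine" → "im".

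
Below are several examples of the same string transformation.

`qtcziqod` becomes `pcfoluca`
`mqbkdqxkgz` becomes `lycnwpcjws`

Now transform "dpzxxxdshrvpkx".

jpbljjjpetdhbw

The transformation: shift every letter 12 places forward in the alphabet (wrapping around), then move the last character to the front.
Working it through for "dpzxxxdshrvpkx": intermediate "pbljjjpetdhbwj", final "jpbljjjpetdhbw".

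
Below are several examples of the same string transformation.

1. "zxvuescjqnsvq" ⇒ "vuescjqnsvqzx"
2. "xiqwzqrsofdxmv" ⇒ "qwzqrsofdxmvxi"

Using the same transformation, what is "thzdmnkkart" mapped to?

The pattern: move the first 2 characters to the end (rotate left by 2).
For "thzdmnkkart" the result is "zdmnkkartth".

zdmnkkartth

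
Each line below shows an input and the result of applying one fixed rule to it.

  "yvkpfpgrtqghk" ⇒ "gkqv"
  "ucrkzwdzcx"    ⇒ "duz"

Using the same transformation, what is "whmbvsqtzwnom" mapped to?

motw

What's happening: sort the characters into alphabetical order, then keep one character in every 3, starting at position 3 (positions 3rd, 6th, 9th, ...).
"whmbvsqtzwnom" → "bhmmnoqstvwwz" → "motw".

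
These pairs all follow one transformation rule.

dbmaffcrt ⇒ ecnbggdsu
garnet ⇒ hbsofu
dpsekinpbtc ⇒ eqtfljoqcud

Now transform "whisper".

What's happening: shift every letter 1 place forward in the alphabet (wrapping around).
On "whisper" that produces "xijtqfs".

xijtqfs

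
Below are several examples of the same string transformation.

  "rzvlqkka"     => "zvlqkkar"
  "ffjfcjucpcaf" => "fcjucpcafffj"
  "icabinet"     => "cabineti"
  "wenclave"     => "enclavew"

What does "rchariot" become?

What's happening: swap the front and back halves of the string, then move the last 3 characters to the front (rotate right by 3).
Doing the same to "rchariot": "chariotr".

chariotr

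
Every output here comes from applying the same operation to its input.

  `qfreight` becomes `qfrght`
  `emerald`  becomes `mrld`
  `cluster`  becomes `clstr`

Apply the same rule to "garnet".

grnt

What's happening: remove every vowel.
Doing the same to "garnet": "grnt".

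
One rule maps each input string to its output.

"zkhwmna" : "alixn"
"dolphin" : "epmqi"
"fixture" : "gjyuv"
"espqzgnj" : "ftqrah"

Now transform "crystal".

In each case the input is transformed by: delete the last 2 characters, then shift every letter 1 place forward in the alphabet (wrapping around).
On "crystal": the first step gives "cryst", and the second then gives "dsztu".

dsztu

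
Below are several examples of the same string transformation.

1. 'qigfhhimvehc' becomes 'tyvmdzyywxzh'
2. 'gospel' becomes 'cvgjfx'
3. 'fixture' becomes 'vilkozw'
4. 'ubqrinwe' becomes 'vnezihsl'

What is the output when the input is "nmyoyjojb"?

safapfpde

The pattern: shift every letter 9 places backward in the alphabet (wrapping around), then reverse the string.
Doing the same to "nmyoyjojb": "safapfpde".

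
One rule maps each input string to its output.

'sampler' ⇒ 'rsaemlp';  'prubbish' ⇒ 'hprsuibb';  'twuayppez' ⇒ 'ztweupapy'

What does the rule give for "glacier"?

What's happening: swap the first and last characters, then take characters alternately from the front and the back (1st, last, 2nd, 2nd-last, ...).
Doing the same to "glacier": "rgleaic".

rgleaic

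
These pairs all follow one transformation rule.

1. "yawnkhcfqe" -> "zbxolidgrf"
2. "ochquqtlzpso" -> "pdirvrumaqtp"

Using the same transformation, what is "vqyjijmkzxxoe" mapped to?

wrzkjknlayypf

The pattern: shift every letter 1 place forward in the alphabet (wrapping around).
Doing the same to "vqyjijmkzxxoe": "wrzkjknlayypf".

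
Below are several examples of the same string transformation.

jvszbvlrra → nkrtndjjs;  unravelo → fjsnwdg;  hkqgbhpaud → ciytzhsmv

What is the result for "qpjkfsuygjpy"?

The rule is to shift every letter 8 places backward in the alphabet (wrapping around), then delete the first character.
Applying both steps to "qpjkfsuygjpy": "ihbcxkmqybhq", then "hbcxkmqybhq".

hbcxkmqybhq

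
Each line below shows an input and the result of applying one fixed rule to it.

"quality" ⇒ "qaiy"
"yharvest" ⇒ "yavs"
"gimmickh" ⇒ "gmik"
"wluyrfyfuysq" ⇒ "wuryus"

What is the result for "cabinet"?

Each output is the input with this applied: keep every other character starting from the first (positions 1st, 3rd, 5th, ...).
Applying that to "cabinet" gives "cbnt".

cbnt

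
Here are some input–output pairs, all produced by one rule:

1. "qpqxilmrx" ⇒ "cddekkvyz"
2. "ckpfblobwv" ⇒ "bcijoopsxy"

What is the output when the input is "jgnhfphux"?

achkstuuw

The transformation: shift every letter 13 places forward in the alphabet (wrapping around) — i.e. ROT13, then sort the characters into alphabetical order.
Applying both steps to "jgnhfphux": "wtauscuhk", then "achkstuuw".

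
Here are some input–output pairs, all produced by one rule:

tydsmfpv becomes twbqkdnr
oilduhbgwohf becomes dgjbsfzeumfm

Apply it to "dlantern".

The rule is to swap the first and last characters, then shift every letter 2 places backward in the alphabet (wrapping around).
Applying both steps to "dlantern": "nlanterd", then "ljylrcpb".

ljylrcpb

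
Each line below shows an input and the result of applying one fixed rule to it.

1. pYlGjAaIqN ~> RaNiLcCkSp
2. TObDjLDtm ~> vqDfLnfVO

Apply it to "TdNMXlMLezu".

vFpozNonGBW

What's happening: shift every letter 2 places forward in the alphabet (wrapping around), then flip the case of every letter.
Applying both steps to "TdNMXlMLezu": "VfPOZnONgbw", then "vFpozNonGBW".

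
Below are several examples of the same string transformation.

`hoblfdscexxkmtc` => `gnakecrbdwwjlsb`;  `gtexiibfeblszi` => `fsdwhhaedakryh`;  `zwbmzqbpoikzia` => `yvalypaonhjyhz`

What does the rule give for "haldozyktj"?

Each output is the input with this applied: shift every letter 1 place backward in the alphabet (wrapping around).
"haldozyktj" → "gzkcnyxjsi".

gzkcnyxjsi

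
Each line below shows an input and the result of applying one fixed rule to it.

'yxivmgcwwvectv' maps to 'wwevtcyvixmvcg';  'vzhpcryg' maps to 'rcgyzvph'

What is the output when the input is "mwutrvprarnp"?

The pattern: swap the front and back halves of the string, then swap each adjacent pair of characters (1↔2, 3↔4, ...).
On "mwutrvprarnp": the first step gives "prarnpmwutrv", and the second then gives "rprapnwmtuvr".

rprapnwmtuvr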